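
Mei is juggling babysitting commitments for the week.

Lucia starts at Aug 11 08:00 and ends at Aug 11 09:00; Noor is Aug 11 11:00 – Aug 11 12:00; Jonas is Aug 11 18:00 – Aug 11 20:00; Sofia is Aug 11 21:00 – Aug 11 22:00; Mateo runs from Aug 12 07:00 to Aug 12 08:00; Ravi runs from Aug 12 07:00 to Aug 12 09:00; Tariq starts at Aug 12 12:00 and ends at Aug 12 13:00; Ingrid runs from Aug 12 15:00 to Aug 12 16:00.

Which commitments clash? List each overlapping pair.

Two intervals overlap when each starts before the other ends.
Sorted by start: Lucia, Noor, Jonas, Sofia, Mateo, Ravi, Tariq, Ingrid.
Noor starts after Lucia ends, so Lucia has no further overlaps.
Jonas starts after Noor ends, so Noor has no further overlaps.
Sofia starts after Jonas ends, so Jonas has no further overlaps.
Mateo starts after Sofia ends, so Sofia has no further overlaps.
Ravi starts before Mateo ends → Mateo and Ravi overlap.
Tariq starts after Mateo ends, so Mateo has no further overlaps.
Tariq starts after Ravi ends, so Ravi has no further overlaps.
Ingrid starts after Tariq ends.

Mateo & Ravi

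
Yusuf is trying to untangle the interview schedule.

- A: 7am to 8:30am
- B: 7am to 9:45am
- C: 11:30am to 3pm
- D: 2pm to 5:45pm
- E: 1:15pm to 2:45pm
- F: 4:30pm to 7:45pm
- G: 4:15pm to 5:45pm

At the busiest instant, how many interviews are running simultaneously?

3

Sweep the timeline, counting +1 at each start and −1 at each end (ends before starts at a tie):
7am start A → 1
7am start B → 2
8:30am end A → 1
9:45am end B → 0
11:30am start C → 1
1:15pm start E → 2
2pm start D → 3
2:45pm end E → 2
3pm end C → 1
4:15pm start G → 2
4:30pm start F → 3
5:45pm end D → 2
5:45pm end G → 1
7:45pm end F → 0
Peak is 3, at 2pm (C, D, E).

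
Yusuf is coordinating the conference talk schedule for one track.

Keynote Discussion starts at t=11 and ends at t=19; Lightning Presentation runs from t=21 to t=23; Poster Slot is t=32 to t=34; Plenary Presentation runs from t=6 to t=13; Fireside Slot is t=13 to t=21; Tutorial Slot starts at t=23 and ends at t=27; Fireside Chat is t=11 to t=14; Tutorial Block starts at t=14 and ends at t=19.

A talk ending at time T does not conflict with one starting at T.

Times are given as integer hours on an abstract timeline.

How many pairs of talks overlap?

Two intervals overlap when each starts before the other ends.
Sorted by start: Plenary Presentation, Fireside Chat, Keynote Discussion, Fireside Slot, Tutorial Block, Lightning Presentation, Tutorial Slot, Poster Slot.
Fireside Chat starts before Plenary Presentation ends → Plenary Presentation and Fireside Chat overlap.
Keynote Discussion starts before Plenary Presentation ends → Plenary Presentation and Keynote Discussion overlap.
Fireside Slot starts exactly when Plenary Presentation ends (back-to-back, no overlap) — done with Plenary Presentation.
Keynote Discussion starts before Fireside Chat ends → Fireside Chat and Keynote Discussion overlap.
Fireside Slot starts before Fireside Chat ends → Fireside Chat and Fireside Slot overlap.
Tutorial Block starts exactly when Fireside Chat ends (back-to-back, no overlap) — done with Fireside Chat.
Fireside Slot starts before Keynote Discussion ends → Keynote Discussion and Fireside Slot overlap.
Tutorial Block starts before Keynote Discussion ends → Keynote Discussion and Tutorial Block overlap.
Lightning Presentation starts after Keynote Discussion ends — done with Keynote Discussion.
Tutorial Block starts before Fireside Slot ends → Fireside Slot and Tutorial Block overlap.
Lightning Presentation starts exactly when Fireside Slot ends (back-to-back, no overlap) — done with Fireside Slot.
Lightning Presentation starts after Tutorial Block ends — done with Tutorial Block.
Tutorial Slot starts exactly when Lightning Presentation ends (back-to-back, no overlap) — done with Lightning Presentation.
Poster Slot starts after Tutorial Slot ends.
Overlapping pairs: Fireside Chat & Fireside Slot, Fireside Chat & Keynote Discussion, Fireside Chat & Plenary Presentation, Fireside Slot & Keynote Discussion, Fireside Slot & Tutorial Block, Keynote Discussion & Plenary Presentation, Keynote Discussion & Tutorial Block — 7 in total.

7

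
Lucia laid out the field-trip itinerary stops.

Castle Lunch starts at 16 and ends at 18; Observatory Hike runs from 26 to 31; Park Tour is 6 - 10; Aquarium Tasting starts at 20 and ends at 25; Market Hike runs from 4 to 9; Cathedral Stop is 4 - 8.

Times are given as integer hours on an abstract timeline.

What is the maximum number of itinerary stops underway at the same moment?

Sort all start/end points and keep a running count:
4 start Cathedral Stop → 1
4 start Market Hike → 2
6 start Park Tour → 3
8 end Cathedral Stop → 2
9 end Market Hike → 1
10 end Park Tour → 0
16 start Castle Lunch → 1
18 end Castle Lunch → 0
20 start Aquarium Tasting → 1
25 end Aquarium Tasting → 0
26 start Observatory Hike → 1
31 end Observatory Hike → 0
Peak is 3, at 6 (Cathedral Stop, Market Hike, Park Tour).

3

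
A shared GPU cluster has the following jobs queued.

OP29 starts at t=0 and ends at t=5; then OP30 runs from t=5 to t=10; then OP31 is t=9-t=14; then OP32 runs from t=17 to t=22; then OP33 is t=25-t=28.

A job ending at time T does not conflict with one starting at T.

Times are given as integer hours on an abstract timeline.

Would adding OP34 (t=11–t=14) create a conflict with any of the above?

OP29: ends t=5 at or before OP34 starts t=11 → clear.
OP30: ends t=10 at or before OP34 starts t=11 → clear.
OP31: starts t=9 before OP34 ends t=14, and ends t=14 after OP34 starts t=11 → overlap.
OP32: starts t=17 at or after OP34 ends t=14 → clear.
OP33: starts t=25 at or after OP34 ends t=14 → clear.
OP34 overlaps OP31.

Yes — it overlaps OP31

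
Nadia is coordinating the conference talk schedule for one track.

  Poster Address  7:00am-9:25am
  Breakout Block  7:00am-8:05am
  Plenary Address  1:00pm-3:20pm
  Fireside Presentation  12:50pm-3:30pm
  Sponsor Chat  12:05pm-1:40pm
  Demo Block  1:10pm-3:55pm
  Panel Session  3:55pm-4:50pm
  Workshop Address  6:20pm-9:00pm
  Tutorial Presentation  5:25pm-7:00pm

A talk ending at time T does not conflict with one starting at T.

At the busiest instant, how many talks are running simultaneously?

4

Sweep the timeline, counting +1 at each start and −1 at each end (ends before starts at a tie):
7:00am start Breakout Block → 1
7:00am start Poster Address → 2
8:05am end Breakout Block → 1
9:25am end Poster Address → 0
12:05pm start Sponsor Chat → 1
12:50pm start Fireside Presentation → 2
1:00pm start Plenary Address → 3
1:10pm start Demo Block → 4
1:40pm end Sponsor Chat → 3
3:20pm end Plenary Address → 2
3:30pm end Fireside Presentation → 1
3:55pm end Demo Block → 0
3:55pm start Panel Session → 1
4:50pm end Panel Session → 0
5:25pm start Tutorial Presentation → 1
6:20pm start Workshop Address → 2
7:00pm end Tutorial Presentation → 1
9:00pm end Workshop Address → 0
Peak is 4, at 1:10pm (Demo Block, Fireside Presentation, Plenary Address, Sponsor Chat).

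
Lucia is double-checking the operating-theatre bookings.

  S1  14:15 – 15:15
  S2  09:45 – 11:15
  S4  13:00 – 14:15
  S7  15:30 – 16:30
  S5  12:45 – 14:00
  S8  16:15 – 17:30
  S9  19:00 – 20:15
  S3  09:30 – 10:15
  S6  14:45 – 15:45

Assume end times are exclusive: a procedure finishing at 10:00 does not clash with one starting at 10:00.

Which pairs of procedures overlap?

S1 & S6, S2 & S3, S4 & S5, S6 & S7, S7 & S8

Sorted by start: S3, S2, S5, S4, S1, S6, S7, S8, S9.
S2 starts before S3 ends → S3 and S2 overlap.
S5 starts after S3 ends, so S3 has no further overlaps.
S5 starts after S2 ends, so S2 has no further overlaps.
S4 starts before S5 ends → S5 and S4 overlap.
S1 starts after S5 ends, so S5 has no further overlaps.
S1 starts exactly when S4 ends (back-to-back, no overlap), so S4 has no further overlaps.
S6 starts before S1 ends → S1 and S6 overlap.
S7 starts after S1 ends, so S1 has no further overlaps.
S7 starts before S6 ends → S6 and S7 overlap.
S8 starts after S6 ends, so S6 has no further overlaps.
S8 starts before S7 ends → S7 and S8 overlap.
S9 starts after S7 ends.
S9 starts after S8 ends.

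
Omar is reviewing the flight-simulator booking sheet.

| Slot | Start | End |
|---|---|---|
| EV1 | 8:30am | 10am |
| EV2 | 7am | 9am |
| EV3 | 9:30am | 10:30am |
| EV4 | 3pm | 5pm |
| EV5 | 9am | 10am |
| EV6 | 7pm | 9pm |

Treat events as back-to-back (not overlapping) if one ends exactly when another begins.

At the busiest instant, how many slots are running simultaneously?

Walk through starts and ends in time order (an end at T is processed before a start at T):
7am start EV2 → 1
8:30am start EV1 → 2
9am end EV2 → 1
9am start EV5 → 2
9:30am start EV3 → 3
10am end EV1 → 2
10am end EV5 → 1
10:30am end EV3 → 0
3pm start EV4 → 1
5pm end EV4 → 0
7pm start EV6 → 1
9pm end EV6 → 0
Peak is 3, at 9:30am (EV1, EV3, EV5).

3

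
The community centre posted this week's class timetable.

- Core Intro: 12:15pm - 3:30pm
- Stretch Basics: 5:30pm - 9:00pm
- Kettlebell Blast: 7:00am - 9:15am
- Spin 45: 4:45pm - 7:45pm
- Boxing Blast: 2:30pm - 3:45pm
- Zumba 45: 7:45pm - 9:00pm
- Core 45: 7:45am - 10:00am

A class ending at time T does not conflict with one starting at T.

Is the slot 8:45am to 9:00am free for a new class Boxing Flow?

Kettlebell Blast: starts 7:00am before Boxing Flow ends 9:00am, and ends 9:15am after Boxing Flow starts 8:45am → overlap.
Core 45: starts 7:45am before Boxing Flow ends 9:00am, and ends 10:00am after Boxing Flow starts 8:45am → overlap.
Core Intro: starts 12:15pm at or after Boxing Flow ends 9:00am → clear.
Boxing Blast: starts 2:30pm at or after Boxing Flow ends 9:00am → clear.
Spin 45: starts 4:45pm at or after Boxing Flow ends 9:00am → clear.
Stretch Basics: starts 5:30pm at or after Boxing Flow ends 9:00am → clear.
Zumba 45: starts 7:45pm at or after Boxing Flow ends 9:00am → clear.
Boxing Flow overlaps Core 45, Kettlebell Blast.

No — it overlaps Core 45, Kettlebell Blast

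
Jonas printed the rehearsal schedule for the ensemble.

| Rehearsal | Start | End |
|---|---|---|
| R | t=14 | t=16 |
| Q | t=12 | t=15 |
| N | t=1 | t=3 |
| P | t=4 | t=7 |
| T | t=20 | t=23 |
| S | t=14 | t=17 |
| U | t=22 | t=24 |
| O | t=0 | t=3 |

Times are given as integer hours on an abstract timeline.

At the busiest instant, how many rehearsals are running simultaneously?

3

Sort all start/end points and keep a running count:
t=0 start O → 1
t=1 start N → 2
t=3 end N → 1
t=3 end O → 0
t=4 start P → 1
t=7 end P → 0
t=12 start Q → 1
t=14 start R → 2
t=14 start S → 3
t=15 end Q → 2
t=16 end R → 1
t=17 end S → 0
t=20 start T → 1
t=22 start U → 2
t=23 end T → 1
t=24 end U → 0
Peak is 3, at t=14 (Q, R, S).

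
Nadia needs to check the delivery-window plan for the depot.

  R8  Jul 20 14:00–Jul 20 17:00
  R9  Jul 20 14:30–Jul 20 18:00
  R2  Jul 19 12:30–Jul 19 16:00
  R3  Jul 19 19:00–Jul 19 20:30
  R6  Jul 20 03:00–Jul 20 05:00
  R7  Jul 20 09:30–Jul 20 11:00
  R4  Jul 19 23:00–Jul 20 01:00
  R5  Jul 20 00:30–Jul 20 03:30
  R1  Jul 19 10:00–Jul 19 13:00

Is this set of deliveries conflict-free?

Check each pair: they overlap iff neither finishes before the other starts.
Sorted by start: R1, R2, R3, R4, R5, R6, R7, R8, R9.
R2 starts before R1 ends → R1 and R2 overlap.
That's a conflict, so the schedule is not conflict-free.

No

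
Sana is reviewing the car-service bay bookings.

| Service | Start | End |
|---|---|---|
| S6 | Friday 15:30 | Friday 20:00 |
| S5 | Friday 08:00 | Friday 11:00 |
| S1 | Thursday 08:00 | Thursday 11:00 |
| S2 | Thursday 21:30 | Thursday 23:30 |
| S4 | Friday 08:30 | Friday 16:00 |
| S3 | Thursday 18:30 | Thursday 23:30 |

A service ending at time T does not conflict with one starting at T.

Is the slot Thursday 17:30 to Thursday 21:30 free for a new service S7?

No — it overlaps S3

S1: ends Thursday 11:00 at or before S7 starts Thursday 17:30 → clear.
S3: starts Thursday 18:30 before S7 ends Thursday 21:30, and ends Thursday 23:30 after S7 starts Thursday 17:30 → overlap.
S2: starts Thursday 21:30 at or after S7 ends Thursday 21:30 → clear.
S5: starts Friday 08:00 at or after S7 ends Thursday 21:30 → clear.
S4: starts Friday 08:30 at or after S7 ends Thursday 21:30 → clear.
S6: starts Friday 15:30 at or after S7 ends Thursday 21:30 → clear.
S7 overlaps S3.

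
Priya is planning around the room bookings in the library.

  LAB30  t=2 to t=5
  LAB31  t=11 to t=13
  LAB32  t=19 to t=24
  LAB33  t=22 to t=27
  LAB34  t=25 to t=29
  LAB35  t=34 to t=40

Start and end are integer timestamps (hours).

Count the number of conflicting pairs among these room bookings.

Sorted by start: LAB30, LAB31, LAB32, LAB33, LAB34, LAB35.
LAB31 starts after LAB30 ends — done with LAB30.
LAB32 starts after LAB31 ends — done with LAB31.
LAB33 starts before LAB32 ends → LAB32 and LAB33 overlap.
LAB34 starts after LAB32 ends — done with LAB32.
LAB34 starts before LAB33 ends → LAB33 and LAB34 overlap.
LAB35 starts after LAB33 ends.
LAB35 starts after LAB34 ends.
Overlapping pairs: LAB32 & LAB33, LAB33 & LAB34 — 2 in total.

2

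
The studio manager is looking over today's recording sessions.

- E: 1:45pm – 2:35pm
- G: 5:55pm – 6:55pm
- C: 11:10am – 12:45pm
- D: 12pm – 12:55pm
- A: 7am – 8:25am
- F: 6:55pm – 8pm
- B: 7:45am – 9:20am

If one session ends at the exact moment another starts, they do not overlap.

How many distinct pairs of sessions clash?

Sorted by start: A, B, C, D, E, G, F.
B starts before A ends → A and B overlap.
C starts after A ends; A is clear from here.
C starts after B ends; B is clear from here.
D starts before C ends → C and D overlap.
E starts after C ends; C is clear from here.
E starts after D ends; D is clear from here.
G starts after E ends; E is clear from here.
F starts exactly when G ends (back-to-back, no overlap).
Overlapping pairs: A & B, C & D — 2 in total.

2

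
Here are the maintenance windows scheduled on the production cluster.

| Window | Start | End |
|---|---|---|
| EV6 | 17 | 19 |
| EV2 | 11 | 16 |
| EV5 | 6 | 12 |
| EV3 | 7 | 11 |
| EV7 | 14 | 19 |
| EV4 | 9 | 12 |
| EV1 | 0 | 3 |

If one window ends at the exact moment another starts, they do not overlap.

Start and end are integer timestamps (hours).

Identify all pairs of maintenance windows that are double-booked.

Sorted by start: EV1, EV5, EV3, EV4, EV2, EV7, EV6.
EV5 starts after EV1 ends; EV1 is clear from here.
EV3 starts before EV5 ends → EV5 and EV3 overlap.
EV4 starts before EV5 ends → EV5 and EV4 overlap.
EV2 starts before EV5 ends → EV5 and EV2 overlap.
EV7 starts after EV5 ends; EV5 is clear from here.
EV4 starts before EV3 ends → EV3 and EV4 overlap.
EV2 starts exactly when EV3 ends (back-to-back, no overlap); EV3 is clear from here.
EV2 starts before EV4 ends → EV4 and EV2 overlap.
EV7 starts after EV4 ends; EV4 is clear from here.
EV7 starts before EV2 ends → EV2 and EV7 overlap.
EV6 starts after EV2 ends.
EV6 starts before EV7 ends → EV7 and EV6 overlap.

EV2 & EV4, EV2 & EV5, EV2 & EV7, EV3 & EV4, EV3 & EV5, EV4 & EV5, EV6 & EV7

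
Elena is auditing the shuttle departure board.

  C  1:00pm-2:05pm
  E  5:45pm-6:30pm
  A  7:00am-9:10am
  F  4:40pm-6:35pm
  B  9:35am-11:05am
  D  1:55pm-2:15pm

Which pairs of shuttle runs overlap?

C & D, E & F

Sorted by start: A, B, C, D, F, E.
B starts after A ends — done with A.
C starts after B ends — done with B.
D starts before C ends → C and D overlap.
F starts after C ends — done with C.
F starts after D ends — done with D.
E starts before F ends → F and E overlap.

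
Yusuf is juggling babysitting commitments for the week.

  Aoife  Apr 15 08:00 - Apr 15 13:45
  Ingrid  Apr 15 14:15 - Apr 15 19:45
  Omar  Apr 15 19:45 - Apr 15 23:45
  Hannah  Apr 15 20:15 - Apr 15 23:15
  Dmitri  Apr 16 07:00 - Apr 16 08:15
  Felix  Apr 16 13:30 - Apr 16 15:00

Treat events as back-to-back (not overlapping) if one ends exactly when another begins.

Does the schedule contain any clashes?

Sorted by start: Aoife, Ingrid, Omar, Hannah, Dmitri, Felix.
Ingrid starts after Aoife ends; Aoife is clear from here.
Omar starts exactly when Ingrid ends (back-to-back, no overlap); Ingrid is clear from here.
Hannah starts before Omar ends → Omar and Hannah overlap.
That's a conflict, so the schedule is not conflict-free.

Yes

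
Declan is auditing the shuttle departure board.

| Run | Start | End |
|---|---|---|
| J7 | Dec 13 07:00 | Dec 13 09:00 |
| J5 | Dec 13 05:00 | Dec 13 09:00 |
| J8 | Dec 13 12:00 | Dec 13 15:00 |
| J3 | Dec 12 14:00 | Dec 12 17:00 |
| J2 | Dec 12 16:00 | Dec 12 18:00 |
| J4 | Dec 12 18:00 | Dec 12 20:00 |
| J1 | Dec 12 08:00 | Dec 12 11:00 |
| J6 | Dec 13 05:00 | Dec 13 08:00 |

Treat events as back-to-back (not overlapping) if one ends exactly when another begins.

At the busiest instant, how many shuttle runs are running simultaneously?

3

Walk through starts and ends in time order (an end at T is processed before a start at T):
Dec 12 08:00 start J1 → 1
Dec 12 11:00 end J1 → 0
Dec 12 14:00 start J3 → 1
Dec 12 16:00 start J2 → 2
Dec 12 17:00 end J3 → 1
Dec 12 18:00 end J2 → 0
Dec 12 18:00 start J4 → 1
Dec 12 20:00 end J4 → 0
Dec 13 05:00 start J5 → 1
Dec 13 05:00 start J6 → 2
Dec 13 07:00 start J7 → 3
Dec 13 08:00 end J6 → 2
Dec 13 09:00 end J5 → 1
Dec 13 09:00 end J7 → 0
Dec 13 12:00 start J8 → 1
Dec 13 15:00 end J8 → 0
Peak is 3, at Dec 13 07:00 (J5, J6, J7).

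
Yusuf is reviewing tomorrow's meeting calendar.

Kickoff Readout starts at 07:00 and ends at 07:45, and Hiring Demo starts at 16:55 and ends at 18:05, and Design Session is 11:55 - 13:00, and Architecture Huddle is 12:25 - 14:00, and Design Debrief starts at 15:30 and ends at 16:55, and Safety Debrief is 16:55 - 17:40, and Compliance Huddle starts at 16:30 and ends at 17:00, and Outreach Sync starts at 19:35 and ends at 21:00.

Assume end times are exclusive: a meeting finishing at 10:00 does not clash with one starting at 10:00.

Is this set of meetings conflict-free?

No

Sorted by start: Kickoff Readout, Design Session, Architecture Huddle, Design Debrief, Compliance Huddle, Hiring Demo, Safety Debrief, Outreach Sync.
Design Session starts after Kickoff Readout ends; Kickoff Readout is clear from here.
Architecture Huddle starts before Design Session ends → Design Session and Architecture Huddle overlap.
That's a conflict, so the schedule is not conflict-free.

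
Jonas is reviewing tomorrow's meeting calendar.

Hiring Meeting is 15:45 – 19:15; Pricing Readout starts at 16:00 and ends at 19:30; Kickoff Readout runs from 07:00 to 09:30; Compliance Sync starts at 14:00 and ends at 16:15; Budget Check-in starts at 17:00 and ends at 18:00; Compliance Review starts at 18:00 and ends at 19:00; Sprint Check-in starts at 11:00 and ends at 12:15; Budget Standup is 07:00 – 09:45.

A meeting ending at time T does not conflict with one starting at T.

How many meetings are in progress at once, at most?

Walk through starts and ends in time order (an end at T is processed before a start at T):
07:00 start Budget Standup → 1
07:00 start Kickoff Readout → 2
09:30 end Kickoff Readout → 1
09:45 end Budget Standup → 0
11:00 start Sprint Check-in → 1
12:15 end Sprint Check-in → 0
14:00 start Compliance Sync → 1
15:45 start Hiring Meeting → 2
16:00 start Pricing Readout → 3
16:15 end Compliance Sync → 2
17:00 start Budget Check-in → 3
18:00 end Budget Check-in → 2
18:00 start Compliance Review → 3
19:00 end Compliance Review → 2
19:15 end Hiring Meeting → 1
19:30 end Pricing Readout → 0
Peak is 3, at 16:00 (Compliance Sync, Hiring Meeting, Pricing Readout).

3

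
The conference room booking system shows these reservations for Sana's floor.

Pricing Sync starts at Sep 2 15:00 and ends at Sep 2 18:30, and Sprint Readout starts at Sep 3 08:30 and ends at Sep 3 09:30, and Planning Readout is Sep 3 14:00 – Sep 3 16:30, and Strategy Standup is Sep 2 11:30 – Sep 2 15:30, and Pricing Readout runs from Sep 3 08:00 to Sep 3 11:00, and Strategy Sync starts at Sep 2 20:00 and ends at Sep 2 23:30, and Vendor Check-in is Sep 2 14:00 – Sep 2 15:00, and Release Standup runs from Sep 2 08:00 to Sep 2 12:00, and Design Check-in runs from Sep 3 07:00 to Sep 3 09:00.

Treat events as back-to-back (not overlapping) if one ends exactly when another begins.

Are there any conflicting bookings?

Yes

Sorted by start: Release Standup, Strategy Standup, Vendor Check-in, Pricing Sync, Strategy Sync, Design Check-in, Pricing Readout, Sprint Readout, Planning Readout.
Strategy Standup starts before Release Standup ends → Release Standup and Strategy Standup overlap.
That's a conflict, so the schedule is not conflict-free.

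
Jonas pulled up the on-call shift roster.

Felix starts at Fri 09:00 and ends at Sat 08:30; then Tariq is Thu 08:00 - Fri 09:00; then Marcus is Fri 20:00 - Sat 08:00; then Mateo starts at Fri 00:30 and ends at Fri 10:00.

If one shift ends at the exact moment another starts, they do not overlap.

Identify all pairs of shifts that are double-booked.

Felix & Marcus, Felix & Mateo, Mateo & Tariq

Check each pair: they overlap iff neither finishes before the other starts.
Sorted by start: Tariq, Mateo, Felix, Marcus.
Mateo starts before Tariq ends → Tariq and Mateo overlap.
Felix starts exactly when Tariq ends (back-to-back, no overlap), so Tariq has no further overlaps.
Felix starts before Mateo ends → Mateo and Felix overlap.
Marcus starts after Mateo ends.
Marcus starts before Felix ends → Felix and Marcus overlap.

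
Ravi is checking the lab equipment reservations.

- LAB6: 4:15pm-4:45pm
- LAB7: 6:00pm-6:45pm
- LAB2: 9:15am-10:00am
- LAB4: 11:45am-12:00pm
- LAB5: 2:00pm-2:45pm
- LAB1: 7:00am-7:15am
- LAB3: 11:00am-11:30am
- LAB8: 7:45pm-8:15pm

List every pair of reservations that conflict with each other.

Sorted by start: LAB1, LAB2, LAB3, LAB4, LAB5, LAB6, LAB7, LAB8.
LAB2 starts after LAB1 ends, so LAB1 has no further overlaps.
LAB3 starts after LAB2 ends, so LAB2 has no further overlaps.
LAB4 starts after LAB3 ends, so LAB3 has no further overlaps.
LAB5 starts after LAB4 ends, so LAB4 has no further overlaps.
LAB6 starts after LAB5 ends, so LAB5 has no further overlaps.
LAB7 starts after LAB6 ends, so LAB6 has no further overlaps.
LAB8 starts after LAB7 ends.

no overlapping pairs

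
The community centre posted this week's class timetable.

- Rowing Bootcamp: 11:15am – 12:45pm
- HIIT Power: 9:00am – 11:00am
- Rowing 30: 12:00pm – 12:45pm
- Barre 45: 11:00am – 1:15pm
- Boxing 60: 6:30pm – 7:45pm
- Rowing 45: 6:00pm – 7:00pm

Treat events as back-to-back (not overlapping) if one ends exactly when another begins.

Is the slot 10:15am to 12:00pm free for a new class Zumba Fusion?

No — it overlaps Barre 45, HIIT Power, Rowing Bootcamp

HIIT Power: starts 9:00am before Zumba Fusion ends 12:00pm, and ends 11:00am after Zumba Fusion starts 10:15am → overlap.
Barre 45: starts 11:00am before Zumba Fusion ends 12:00pm, and ends 1:15pm after Zumba Fusion starts 10:15am → overlap.
Rowing Bootcamp: starts 11:15am before Zumba Fusion ends 12:00pm, and ends 12:45pm after Zumba Fusion starts 10:15am → overlap.
Rowing 30: starts 12:00pm at or after Zumba Fusion ends 12:00pm → clear.
Rowing 45: starts 6:00pm at or after Zumba Fusion ends 12:00pm → clear.
Boxing 60: starts 6:30pm at or after Zumba Fusion ends 12:00pm → clear.
Zumba Fusion overlaps HIIT Power, Rowing Bootcamp, Barre 45.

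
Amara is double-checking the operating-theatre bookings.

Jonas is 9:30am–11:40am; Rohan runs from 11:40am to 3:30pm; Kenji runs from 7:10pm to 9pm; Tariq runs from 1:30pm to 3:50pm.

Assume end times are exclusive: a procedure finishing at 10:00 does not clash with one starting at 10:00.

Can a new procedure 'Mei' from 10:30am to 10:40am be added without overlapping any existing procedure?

No — it overlaps Jonas

Jonas: starts 9:30am before Mei ends 10:40am, and ends 11:40am after Mei starts 10:30am → overlap.
Rohan: starts 11:40am at or after Mei ends 10:40am → clear.
Tariq: starts 1:30pm at or after Mei ends 10:40am → clear.
Kenji: starts 7:10pm at or after Mei ends 10:40am → clear.
Mei overlaps Jonas.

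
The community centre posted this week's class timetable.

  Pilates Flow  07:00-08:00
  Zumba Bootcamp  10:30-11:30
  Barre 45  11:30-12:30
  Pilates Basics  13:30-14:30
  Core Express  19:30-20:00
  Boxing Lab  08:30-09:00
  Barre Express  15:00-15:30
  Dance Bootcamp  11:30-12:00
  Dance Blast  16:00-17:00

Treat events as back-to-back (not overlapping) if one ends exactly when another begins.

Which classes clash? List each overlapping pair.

Barre 45 & Dance Bootcamp

Check each pair: they overlap iff neither finishes before the other starts.
Sorted by start: Pilates Flow, Boxing Lab, Zumba Bootcamp, Barre 45, Dance Bootcamp, Pilates Basics, Barre Express, Dance Blast, Core Express.
Boxing Lab starts after Pilates Flow ends — done with Pilates Flow.
Zumba Bootcamp starts after Boxing Lab ends — done with Boxing Lab.
Barre 45 starts exactly when Zumba Bootcamp ends (back-to-back, no overlap) — done with Zumba Bootcamp.
Dance Bootcamp starts before Barre 45 ends → Barre 45 and Dance Bootcamp overlap.
Pilates Basics starts after Barre 45 ends — done with Barre 45.
Pilates Basics starts after Dance Bootcamp ends — done with Dance Bootcamp.
Barre Express starts after Pilates Basics ends — done with Pilates Basics.
Dance Blast starts after Barre Express ends — done with Barre Express.
Core Express starts after Dance Blast ends.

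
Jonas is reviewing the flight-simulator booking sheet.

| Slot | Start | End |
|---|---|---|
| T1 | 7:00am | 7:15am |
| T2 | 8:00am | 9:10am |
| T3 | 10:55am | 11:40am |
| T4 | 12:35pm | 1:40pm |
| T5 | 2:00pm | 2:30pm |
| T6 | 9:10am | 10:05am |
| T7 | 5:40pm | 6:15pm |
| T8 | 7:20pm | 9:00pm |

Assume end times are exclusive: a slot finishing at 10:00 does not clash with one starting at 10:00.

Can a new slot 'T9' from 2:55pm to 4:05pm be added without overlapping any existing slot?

Yes — the slot is free

T1: ends 7:15am at or before T9 starts 2:55pm → clear.
T2: ends 9:10am at or before T9 starts 2:55pm → clear.
T6: ends 10:05am at or before T9 starts 2:55pm → clear.
T3: ends 11:40am at or before T9 starts 2:55pm → clear.
T4: ends 1:40pm at or before T9 starts 2:55pm → clear.
T5: ends 2:30pm at or before T9 starts 2:55pm → clear.
T7: starts 5:40pm at or after T9 ends 4:05pm → clear.
T8: starts 7:20pm at or after T9 ends 4:05pm → clear.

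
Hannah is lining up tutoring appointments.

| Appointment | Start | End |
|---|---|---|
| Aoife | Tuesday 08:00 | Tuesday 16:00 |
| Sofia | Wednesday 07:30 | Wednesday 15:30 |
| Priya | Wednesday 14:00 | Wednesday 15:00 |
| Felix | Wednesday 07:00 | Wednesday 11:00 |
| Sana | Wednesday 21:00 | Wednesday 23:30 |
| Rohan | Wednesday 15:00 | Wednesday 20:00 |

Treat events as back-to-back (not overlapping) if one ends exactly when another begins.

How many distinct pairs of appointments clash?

3

Two intervals overlap when each starts before the other ends.
Sorted by start: Aoife, Felix, Sofia, Priya, Rohan, Sana.
Felix starts after Aoife ends; Aoife is clear from here.
Sofia starts before Felix ends → Felix and Sofia overlap.
Priya starts after Felix ends; Felix is clear from here.
Priya starts before Sofia ends → Sofia and Priya overlap.
Rohan starts before Sofia ends → Sofia and Rohan overlap.
Sana starts after Sofia ends.
Rohan starts exactly when Priya ends (back-to-back, no overlap); Priya is clear from here.
Sana starts after Rohan ends.
Overlapping pairs: Felix & Sofia, Priya & Sofia, Rohan & Sofia — 3 in total.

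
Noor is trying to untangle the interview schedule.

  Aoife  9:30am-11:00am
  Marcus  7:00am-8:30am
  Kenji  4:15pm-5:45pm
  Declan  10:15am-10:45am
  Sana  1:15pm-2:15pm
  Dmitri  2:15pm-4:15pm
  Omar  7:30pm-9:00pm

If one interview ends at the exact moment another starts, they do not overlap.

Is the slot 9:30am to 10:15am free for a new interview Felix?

Marcus: ends 8:30am at or before Felix starts 9:30am → clear.
Aoife: starts 9:30am before Felix ends 10:15am, and ends 11:00am after Felix starts 9:30am → overlap.
Declan: starts 10:15am at or after Felix ends 10:15am → clear.
Sana: starts 1:15pm at or after Felix ends 10:15am → clear.
Dmitri: starts 2:15pm at or after Felix ends 10:15am → clear.
Kenji: starts 4:15pm at or after Felix ends 10:15am → clear.
Omar: starts 7:30pm at or after Felix ends 10:15am → clear.
Felix overlaps Aoife.

No — it overlaps Aoife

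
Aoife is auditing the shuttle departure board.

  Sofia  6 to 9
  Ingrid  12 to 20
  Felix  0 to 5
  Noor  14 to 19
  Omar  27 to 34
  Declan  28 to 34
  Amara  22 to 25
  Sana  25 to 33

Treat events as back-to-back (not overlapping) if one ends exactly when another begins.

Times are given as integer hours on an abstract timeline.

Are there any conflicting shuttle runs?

Sorted by start: Felix, Sofia, Ingrid, Noor, Amara, Sana, Omar, Declan.
Sofia starts after Felix ends, so nothing later overlaps Felix either.
Ingrid starts after Sofia ends, so nothing later overlaps Sofia either.
Noor starts before Ingrid ends → Ingrid and Noor overlap.
That's a conflict, so the schedule is not conflict-free.

Yes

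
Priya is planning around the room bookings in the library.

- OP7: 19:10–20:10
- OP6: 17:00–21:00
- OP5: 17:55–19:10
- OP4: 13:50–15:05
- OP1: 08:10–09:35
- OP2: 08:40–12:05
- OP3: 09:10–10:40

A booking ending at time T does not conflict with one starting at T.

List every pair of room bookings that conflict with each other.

Sorted by start: OP1, OP2, OP3, OP4, OP6, OP5, OP7.
OP2 starts before OP1 ends → OP1 and OP2 overlap.
OP3 starts before OP1 ends → OP1 and OP3 overlap.
OP4 starts after OP1 ends — done with OP1.
OP3 starts before OP2 ends → OP2 and OP3 overlap.
OP4 starts after OP2 ends — done with OP2.
OP4 starts after OP3 ends — done with OP3.
OP6 starts after OP4 ends — done with OP4.
OP5 starts before OP6 ends → OP6 and OP5 overlap.
OP7 starts before OP6 ends → OP6 and OP7 overlap.
OP7 starts exactly when OP5 ends (back-to-back, no overlap).

OP1 & OP2, OP1 & OP3, OP2 & OP3, OP5 & OP6, OP6 & OP7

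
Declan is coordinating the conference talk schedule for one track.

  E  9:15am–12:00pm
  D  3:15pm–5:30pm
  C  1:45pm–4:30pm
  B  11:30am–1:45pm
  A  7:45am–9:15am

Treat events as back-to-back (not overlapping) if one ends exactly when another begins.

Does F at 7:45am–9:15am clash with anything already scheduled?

Yes — it overlaps A

A: starts 7:45am before F ends 9:15am, and ends 9:15am after F starts 7:45am → overlap.
E: starts 9:15am at or after F ends 9:15am → clear.
B: starts 11:30am at or after F ends 9:15am → clear.
C: starts 1:45pm at or after F ends 9:15am → clear.
D: starts 3:15pm at or after F ends 9:15am → clear.
F overlaps A.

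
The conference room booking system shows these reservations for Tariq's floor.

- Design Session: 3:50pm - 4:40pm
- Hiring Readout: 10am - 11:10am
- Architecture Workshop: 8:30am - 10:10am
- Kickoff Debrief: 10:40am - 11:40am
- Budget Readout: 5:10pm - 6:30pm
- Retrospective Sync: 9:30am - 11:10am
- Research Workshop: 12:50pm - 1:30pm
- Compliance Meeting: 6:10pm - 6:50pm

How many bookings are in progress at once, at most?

3

Walk through starts and ends in time order (an end at T is processed before a start at T):
8:30am start Architecture Workshop → 1
9:30am start Retrospective Sync → 2
10am start Hiring Readout → 3
10:10am end Architecture Workshop → 2
10:40am start Kickoff Debrief → 3
11:10am end Hiring Readout → 2
11:10am end Retrospective Sync → 1
11:40am end Kickoff Debrief → 0
12:50pm start Research Workshop → 1
1:30pm end Research Workshop → 0
3:50pm start Design Session → 1
4:40pm end Design Session → 0
5:10pm start Budget Readout → 1
6:10pm start Compliance Meeting → 2
6:30pm end Budget Readout → 1
6:50pm end Compliance Meeting → 0
Peak is 3, at 10am (Architecture Workshop, Hiring Readout, Retrospective Sync).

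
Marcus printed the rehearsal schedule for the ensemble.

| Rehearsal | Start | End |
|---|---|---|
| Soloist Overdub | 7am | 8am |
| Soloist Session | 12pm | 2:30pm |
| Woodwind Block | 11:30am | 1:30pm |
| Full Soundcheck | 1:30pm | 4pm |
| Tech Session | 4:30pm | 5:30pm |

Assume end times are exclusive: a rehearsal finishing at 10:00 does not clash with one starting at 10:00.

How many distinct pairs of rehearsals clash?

2

Check each pair: they overlap iff neither finishes before the other starts.
Sorted by start: Soloist Overdub, Woodwind Block, Soloist Session, Full Soundcheck, Tech Session.
Woodwind Block starts after Soloist Overdub ends, so Soloist Overdub has no further overlaps.
Soloist Session starts before Woodwind Block ends → Woodwind Block and Soloist Session overlap.
Full Soundcheck starts exactly when Woodwind Block ends (back-to-back, no overlap), so Woodwind Block has no further overlaps.
Full Soundcheck starts before Soloist Session ends → Soloist Session and Full Soundcheck overlap.
Tech Session starts after Soloist Session ends.
Tech Session starts after Full Soundcheck ends.
Overlapping pairs: Full Soundcheck & Soloist Session, Soloist Session & Woodwind Block — 2 in total.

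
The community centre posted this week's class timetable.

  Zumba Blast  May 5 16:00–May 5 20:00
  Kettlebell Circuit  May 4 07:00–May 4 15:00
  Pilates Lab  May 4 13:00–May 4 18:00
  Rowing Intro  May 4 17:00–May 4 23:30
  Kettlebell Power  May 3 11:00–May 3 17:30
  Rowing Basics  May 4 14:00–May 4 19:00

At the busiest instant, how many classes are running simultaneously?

3

Sweep the timeline, counting +1 at each start and −1 at each end (ends before starts at a tie):
May 3 11:00 start Kettlebell Power → 1
May 3 17:30 end Kettlebell Power → 0
May 4 07:00 start Kettlebell Circuit → 1
May 4 13:00 start Pilates Lab → 2
May 4 14:00 start Rowing Basics → 3
May 4 15:00 end Kettlebell Circuit → 2
May 4 17:00 start Rowing Intro → 3
May 4 18:00 end Pilates Lab → 2
May 4 19:00 end Rowing Basics → 1
May 4 23:30 end Rowing Intro → 0
May 5 16:00 start Zumba Blast → 1
May 5 20:00 end Zumba Blast → 0
Peak is 3, at May 4 14:00 (Kettlebell Circuit, Pilates Lab, Rowing Basics).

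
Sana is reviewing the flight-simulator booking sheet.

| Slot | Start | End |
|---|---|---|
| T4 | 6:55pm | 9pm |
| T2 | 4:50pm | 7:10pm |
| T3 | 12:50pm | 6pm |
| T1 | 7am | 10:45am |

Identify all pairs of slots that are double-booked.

T2 & T3, T2 & T4

Check each pair: they overlap iff neither finishes before the other starts.
Sorted by start: T1, T3, T2, T4.
T3 starts after T1 ends — done with T1.
T2 starts before T3 ends → T3 and T2 overlap.
T4 starts after T3 ends.
T4 starts before T2 ends → T2 and T4 overlap.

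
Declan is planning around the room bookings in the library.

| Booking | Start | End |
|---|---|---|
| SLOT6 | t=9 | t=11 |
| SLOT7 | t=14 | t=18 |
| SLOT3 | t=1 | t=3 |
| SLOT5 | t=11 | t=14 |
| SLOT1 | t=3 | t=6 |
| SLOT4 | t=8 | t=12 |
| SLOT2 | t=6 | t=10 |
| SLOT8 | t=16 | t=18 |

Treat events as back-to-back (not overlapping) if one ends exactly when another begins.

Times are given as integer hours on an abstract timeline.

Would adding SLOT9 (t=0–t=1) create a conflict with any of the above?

No — it doesn't clash with anything

SLOT3: starts t=1 at or after SLOT9 ends t=1 → clear.
SLOT1: starts t=3 at or after SLOT9 ends t=1 → clear.
SLOT2: starts t=6 at or after SLOT9 ends t=1 → clear.
SLOT4: starts t=8 at or after SLOT9 ends t=1 → clear.
SLOT6: starts t=9 at or after SLOT9 ends t=1 → clear.
SLOT5: starts t=11 at or after SLOT9 ends t=1 → clear.
SLOT7: starts t=14 at or after SLOT9 ends t=1 → clear.
SLOT8: starts t=16 at or after SLOT9 ends t=1 → clear.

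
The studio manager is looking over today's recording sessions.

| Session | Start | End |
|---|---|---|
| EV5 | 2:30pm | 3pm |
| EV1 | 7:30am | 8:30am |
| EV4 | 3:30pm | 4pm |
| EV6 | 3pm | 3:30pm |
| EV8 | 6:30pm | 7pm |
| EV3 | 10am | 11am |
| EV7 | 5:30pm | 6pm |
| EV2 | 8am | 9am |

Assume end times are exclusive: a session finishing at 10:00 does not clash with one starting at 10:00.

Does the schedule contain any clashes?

Yes

Sorted by start: EV1, EV2, EV3, EV5, EV6, EV4, EV7, EV8.
EV2 starts before EV1 ends → EV1 and EV2 overlap.
That's a conflict, so the schedule is not conflict-free.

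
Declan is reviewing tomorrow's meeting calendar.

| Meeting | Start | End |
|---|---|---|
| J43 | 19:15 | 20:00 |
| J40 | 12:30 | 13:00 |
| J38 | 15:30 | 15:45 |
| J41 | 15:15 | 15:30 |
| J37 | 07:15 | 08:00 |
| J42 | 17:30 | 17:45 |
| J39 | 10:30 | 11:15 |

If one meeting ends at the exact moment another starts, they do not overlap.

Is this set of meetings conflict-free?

Yes

Check each pair: they overlap iff neither finishes before the other starts.
Sorted by start: J37, J39, J40, J41, J38, J42, J43.
J39 starts after J37 ends — done with J37.
J40 starts after J39 ends — done with J39.
J41 starts after J40 ends — done with J40.
J38 starts exactly when J41 ends (back-to-back, no overlap) — done with J41.
J42 starts after J38 ends — done with J38.
J43 starts after J42 ends.
Every pair is clear; the schedule has no overlaps.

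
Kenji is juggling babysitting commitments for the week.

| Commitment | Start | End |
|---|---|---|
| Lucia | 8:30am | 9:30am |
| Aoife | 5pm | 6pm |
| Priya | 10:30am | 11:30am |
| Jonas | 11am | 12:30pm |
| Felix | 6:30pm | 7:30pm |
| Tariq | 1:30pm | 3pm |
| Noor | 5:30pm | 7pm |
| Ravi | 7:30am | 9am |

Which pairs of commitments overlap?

Aoife & Noor, Felix & Noor, Jonas & Priya, Lucia & Ravi

Sorted by start: Ravi, Lucia, Priya, Jonas, Tariq, Aoife, Noor, Felix.
Lucia starts before Ravi ends → Ravi and Lucia overlap.
Priya starts after Ravi ends; Ravi is clear from here.
Priya starts after Lucia ends; Lucia is clear from here.
Jonas starts before Priya ends → Priya and Jonas overlap.
Tariq starts after Priya ends; Priya is clear from here.
Tariq starts after Jonas ends; Jonas is clear from here.
Aoife starts after Tariq ends; Tariq is clear from here.
Noor starts before Aoife ends → Aoife and Noor overlap.
Felix starts after Aoife ends.
Felix starts before Noor ends → Noor and Felix overlap.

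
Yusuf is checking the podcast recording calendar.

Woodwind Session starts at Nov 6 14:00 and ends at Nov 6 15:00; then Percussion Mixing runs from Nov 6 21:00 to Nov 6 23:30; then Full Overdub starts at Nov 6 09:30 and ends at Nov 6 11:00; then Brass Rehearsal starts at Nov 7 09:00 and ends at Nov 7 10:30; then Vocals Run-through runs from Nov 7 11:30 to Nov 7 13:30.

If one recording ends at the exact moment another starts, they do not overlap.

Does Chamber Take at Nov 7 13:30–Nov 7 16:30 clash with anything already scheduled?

Full Overdub: ends Nov 6 11:00 at or before Chamber Take starts Nov 7 13:30 → clear.
Woodwind Session: ends Nov 6 15:00 at or before Chamber Take starts Nov 7 13:30 → clear.
Percussion Mixing: ends Nov 6 23:30 at or before Chamber Take starts Nov 7 13:30 → clear.
Brass Rehearsal: ends Nov 7 10:30 at or before Chamber Take starts Nov 7 13:30 → clear.
Vocals Run-through: ends Nov 7 13:30 at or before Chamber Take starts Nov 7 13:30 → clear.

No — it doesn't clash with anything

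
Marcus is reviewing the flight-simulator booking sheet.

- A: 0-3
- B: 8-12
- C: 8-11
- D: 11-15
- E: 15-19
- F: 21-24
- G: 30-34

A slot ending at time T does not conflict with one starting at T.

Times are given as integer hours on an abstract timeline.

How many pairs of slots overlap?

2

Two intervals overlap when each starts before the other ends.
Sorted by start: A, B, C, D, E, F, G.
B starts after A ends, so nothing later overlaps A either.
C starts before B ends → B and C overlap.
D starts before B ends → B and D overlap.
E starts after B ends, so nothing later overlaps B either.
D starts exactly when C ends (back-to-back, no overlap), so nothing later overlaps C either.
E starts exactly when D ends (back-to-back, no overlap), so nothing later overlaps D either.
F starts after E ends, so nothing later overlaps E either.
G starts after F ends.
Overlapping pairs: B & C, B & D — 2 in total.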